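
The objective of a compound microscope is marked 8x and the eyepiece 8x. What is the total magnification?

The overall magnification of a compound microscope is the product of the objective and eyepiece magnifications:
M = M_obj x M_eye = 8 x 8 = 64.

64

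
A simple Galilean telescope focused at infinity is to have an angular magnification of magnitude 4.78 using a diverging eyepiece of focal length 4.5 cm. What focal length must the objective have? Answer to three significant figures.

|M| = f_obj/|f_eye|, so f_obj = |M| x |f_eye| = 4.78 x 4.5 = 21.510 cm.

21.5 cm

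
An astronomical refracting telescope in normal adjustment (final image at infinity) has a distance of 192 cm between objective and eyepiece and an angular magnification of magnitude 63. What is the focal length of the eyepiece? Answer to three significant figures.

3.00 cm

In normal adjustment the tube length equals f_obj + f_eye and |M| = f_obj/f_eye.
So f_obj = 63 f_eye and 63 f_eye + f_eye = 192 cm, giving f_eye = 192/64 = 3.000 cm and f_obj = 189.000 cm.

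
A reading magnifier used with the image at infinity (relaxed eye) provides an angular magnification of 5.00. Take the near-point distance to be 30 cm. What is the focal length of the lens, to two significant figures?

6.0 cm

For the image at infinity, M = D/f.
f = D/M = 30/5.0 = 6.000 cm.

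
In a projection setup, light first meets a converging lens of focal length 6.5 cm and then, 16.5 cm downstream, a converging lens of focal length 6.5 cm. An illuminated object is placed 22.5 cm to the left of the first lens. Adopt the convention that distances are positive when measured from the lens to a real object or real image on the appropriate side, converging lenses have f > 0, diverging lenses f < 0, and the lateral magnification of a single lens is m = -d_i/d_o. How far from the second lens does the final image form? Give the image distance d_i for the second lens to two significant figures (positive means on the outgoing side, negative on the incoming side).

Lens 1: 1/d_i1 = 1/f_1 - 1/d_o1 = 1/6.5 - 1/22.5 = 0.10940 cm^-1, so d_i1 = 9.141 cm.
Object distance for lens 2: d_o2 = 16.5 - 9.141 = 7.359 cm.
Lens 2: 1/d_i2 = 1/f_2 - 1/d_o2 = 1/6.5 - 1/(7.359) = 0.01797 cm^-1, so d_i2 = 55.664 cm.

56 cm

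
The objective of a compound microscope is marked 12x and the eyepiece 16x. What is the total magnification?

192

The overall magnification of a compound microscope is the product of the objective and eyepiece magnifications:
M = M_obj x M_eye = 12 x 16 = 192.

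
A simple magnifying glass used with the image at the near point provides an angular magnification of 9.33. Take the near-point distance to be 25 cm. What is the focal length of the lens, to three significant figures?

For the image at the near point, M = 1 + D/f.
f = D/(M - 1) = 25/(9.33 - 1) = 3.001 cm.

3.00 cm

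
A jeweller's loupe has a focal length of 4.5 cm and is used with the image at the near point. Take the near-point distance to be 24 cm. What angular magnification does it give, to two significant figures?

6.3

M = 1 + D/f = 1 + 24/4.5 = 6.333.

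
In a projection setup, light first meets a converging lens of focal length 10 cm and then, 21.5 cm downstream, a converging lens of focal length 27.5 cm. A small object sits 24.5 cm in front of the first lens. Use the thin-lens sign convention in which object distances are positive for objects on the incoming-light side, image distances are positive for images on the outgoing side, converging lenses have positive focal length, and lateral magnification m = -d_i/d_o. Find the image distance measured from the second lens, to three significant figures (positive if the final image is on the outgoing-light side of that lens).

-5.53 cm

First lens: d_i1 = 1/(1/10 - 1/24.5) = 16.897 cm.
That image sits 4.603 cm in front of the second lens, so d_o2 = 4.603 cm.
Second lens: d_i2 = 1/(1/27.5 - 1/(4.603)) = -5.529 cm.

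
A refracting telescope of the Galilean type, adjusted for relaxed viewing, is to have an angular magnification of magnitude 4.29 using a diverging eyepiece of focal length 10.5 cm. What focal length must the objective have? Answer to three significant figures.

45.0 cm

|M| = f_obj/|f_eye|, so f_obj = |M| x |f_eye| = 4.29 x 10.5 = 45.045 cm.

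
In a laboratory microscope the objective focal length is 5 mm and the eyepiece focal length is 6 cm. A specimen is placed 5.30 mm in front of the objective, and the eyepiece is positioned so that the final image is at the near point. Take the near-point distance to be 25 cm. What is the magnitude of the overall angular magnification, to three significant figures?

86.1

Convert to cm: f_obj = 5 mm = 0.5 cm; d_o = 5.30 mm = 0.53 cm.
Objective: 1/d_i = 1/f_obj - 1/d_o = 1/0.5 - 1/0.53 = 0.11321 cm^-1, so d_i = 8.833 cm.
m_obj = -d_i/d_o = -8.833/0.53 = -16.667.
Eyepiece angular magnification (image at near point): M_eye = 1 + D/f_e = 1 + 25/6 = 5.167.
Overall M = m_obj x M_eye = (-16.667)(5.167) = -86.11.
|M| = 86.11.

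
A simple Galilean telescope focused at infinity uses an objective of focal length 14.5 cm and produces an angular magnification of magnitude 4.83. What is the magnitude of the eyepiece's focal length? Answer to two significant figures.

|M| = f_obj/|f_eye|, so |f_eye| = f_obj/|M| = 14.5/4.83 = 3.002 cm.
(The eyepiece is diverging, so its signed focal length is -3.002 cm.)

3.0 cm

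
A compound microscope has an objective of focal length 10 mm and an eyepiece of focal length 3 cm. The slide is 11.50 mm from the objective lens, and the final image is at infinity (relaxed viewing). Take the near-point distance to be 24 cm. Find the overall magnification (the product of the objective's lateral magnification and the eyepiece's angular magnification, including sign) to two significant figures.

Convert to cm: f_obj = 10 mm = 1 cm; d_o = 11.50 mm = 1.15 cm.
Objective: 1/d_i = 1/f_obj - 1/d_o = 1/1 - 1/1.15 = 0.13043 cm^-1, so d_i = 7.667 cm.
m_obj = -d_i/d_o = -7.667/1.15 = -6.667.
Eyepiece angular magnification (image at infinity): M_eye = D/f_e = 24/3 = 8.000.
Overall M = m_obj x M_eye = (-6.667)(8.000) = -53.33.

-53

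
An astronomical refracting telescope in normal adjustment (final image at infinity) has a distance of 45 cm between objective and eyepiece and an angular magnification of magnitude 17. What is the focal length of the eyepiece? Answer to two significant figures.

2.5 cm

In normal adjustment the tube length equals f_obj + f_eye and |M| = f_obj/f_eye.
So f_obj = 17 f_eye and 17 f_eye + f_eye = 45 cm, giving f_eye = 45/18 = 2.500 cm and f_obj = 42.500 cm.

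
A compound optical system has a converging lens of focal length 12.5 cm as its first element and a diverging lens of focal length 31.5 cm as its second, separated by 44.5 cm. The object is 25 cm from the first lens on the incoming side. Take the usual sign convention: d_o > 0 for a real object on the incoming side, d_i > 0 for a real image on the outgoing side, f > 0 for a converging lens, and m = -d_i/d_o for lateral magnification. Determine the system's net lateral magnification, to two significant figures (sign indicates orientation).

First lens: d_i1 = 1/(1/12.5 - 1/25) = 25.000 cm.
m_1 = -(25.000)/25 = -1.0000.
Object distance for lens 2: d_o2 = 44.5 - 25.000 = 19.500 cm.
Second lens: d_i2 = 1/(1/(-31.5) - 1/(19.500)) = -12.044 cm.
m_2 = -(-12.044)/(19.500) = 0.6176.
Total m = m_1 x m_2 = (-1.0000)(0.6176) = -0.6176.

-0.62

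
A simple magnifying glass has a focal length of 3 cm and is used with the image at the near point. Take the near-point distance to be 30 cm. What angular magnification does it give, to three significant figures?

11.0

M = 1 + D/f = 1 + 30/3 = 11.000.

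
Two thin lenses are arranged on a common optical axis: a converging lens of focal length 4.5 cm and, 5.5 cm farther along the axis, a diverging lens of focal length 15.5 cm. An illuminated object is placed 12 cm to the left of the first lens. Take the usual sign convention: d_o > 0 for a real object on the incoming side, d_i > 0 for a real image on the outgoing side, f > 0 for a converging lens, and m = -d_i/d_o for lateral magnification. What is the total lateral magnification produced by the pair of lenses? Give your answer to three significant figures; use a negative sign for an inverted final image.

-0.674

Applying the thin-lens equation to the first lens, 1/4.5 = 1/12 + 1/d_i1, which gives d_i1 = 7.200 cm.
Its lateral magnification is m_1 = -d_i1/d_o1 = -(7.200)/12 = -0.6000.
Since 7.200 cm > 5.5 cm, the first image lies past the second lens and serves as a virtual object: d_o2 = L - d_i1 = -1.700 cm.
Applying the thin-lens equation again with f_2 = -15.5 cm and d_o2 = -1.700 cm gives d_i2 = 1.909 cm.
m_2 = -(1.909)/(-1.700) = 1.1232.
Overall magnification: m = m_1 m_2 = -0.6739.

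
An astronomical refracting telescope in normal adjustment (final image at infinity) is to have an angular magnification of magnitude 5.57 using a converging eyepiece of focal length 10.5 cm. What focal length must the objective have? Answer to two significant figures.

|M| = f_obj/|f_eye|, so f_obj = |M| x |f_eye| = 5.57 x 10.5 = 58.485 cm.

58 cm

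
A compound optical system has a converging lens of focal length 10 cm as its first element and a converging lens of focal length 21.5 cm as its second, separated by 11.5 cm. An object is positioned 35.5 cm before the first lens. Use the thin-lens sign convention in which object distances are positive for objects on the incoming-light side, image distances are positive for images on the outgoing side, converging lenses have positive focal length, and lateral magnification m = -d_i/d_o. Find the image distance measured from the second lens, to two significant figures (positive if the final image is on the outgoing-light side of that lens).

2.2 cm

Applying the thin-lens equation to the first lens, 1/10 = 1/35.5 + 1/d_i1, which gives d_i1 = 13.922 cm.
This image would form 13.922 cm past lens 1, i.e. 2.422 cm beyond lens 2, so it is a virtual object for lens 2: d_o2 = 11.5 - 13.922 = -2.422 cm.
Applying the thin-lens equation again with f_2 = 21.5 cm and d_o2 = -2.422 cm gives d_i2 = 2.176 cm.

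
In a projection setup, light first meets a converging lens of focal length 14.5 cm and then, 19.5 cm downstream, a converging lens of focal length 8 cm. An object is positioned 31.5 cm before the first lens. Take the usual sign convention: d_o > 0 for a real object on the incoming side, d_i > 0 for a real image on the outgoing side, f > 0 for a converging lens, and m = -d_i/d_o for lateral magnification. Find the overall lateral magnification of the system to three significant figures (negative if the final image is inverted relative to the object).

First lens: d_i1 = 1/(1/14.5 - 1/31.5) = 26.868 cm.
m_1 = -(26.868)/31.5 = -0.8529.
Since 26.868 cm > 19.5 cm, the first image lies past the second lens and serves as a virtual object: d_o2 = L - d_i1 = -7.368 cm.
Second lens: d_i2 = 1/(1/8 - 1/(-7.368)) = 3.835 cm.
m_2 = -(3.835)/(-7.368) = 0.5206.
Overall magnification: m = m_1 m_2 = -0.4440.

-0.444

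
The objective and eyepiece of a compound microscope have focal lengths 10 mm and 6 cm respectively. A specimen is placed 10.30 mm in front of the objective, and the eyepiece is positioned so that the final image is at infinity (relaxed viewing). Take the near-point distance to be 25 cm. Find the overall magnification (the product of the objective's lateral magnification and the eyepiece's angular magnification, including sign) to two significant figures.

-140

Convert to cm: f_obj = 10 mm = 1 cm; d_o = 10.30 mm = 1.03 cm.
Objective: 1/d_i = 1/f_obj - 1/d_o = 1/1 - 1/1.03 = 0.02913 cm^-1, so d_i = 34.333 cm.
m_obj = -d_i/d_o = -34.333/1.03 = -33.333.
Eyepiece angular magnification (image at infinity): M_eye = D/f_e = 25/6 = 4.167.
Overall M = m_obj x M_eye = (-33.333)(4.167) = -138.89.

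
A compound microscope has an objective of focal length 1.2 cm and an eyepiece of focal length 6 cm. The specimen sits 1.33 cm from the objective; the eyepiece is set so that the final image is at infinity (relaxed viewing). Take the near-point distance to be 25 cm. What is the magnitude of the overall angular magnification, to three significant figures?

Objective: 1/d_i = 1/f_obj - 1/d_o = 1/1.2 - 1/1.33 = 0.08145 cm^-1, so d_i = 12.277 cm.
m_obj = -d_i/d_o = -12.277/1.33 = -9.231.
Eyepiece angular magnification (image at infinity): M_eye = D/f_e = 25/6 = 4.167.
Overall M = m_obj x M_eye = (-9.231)(4.167) = -38.46.
|M| = 38.46.

38.5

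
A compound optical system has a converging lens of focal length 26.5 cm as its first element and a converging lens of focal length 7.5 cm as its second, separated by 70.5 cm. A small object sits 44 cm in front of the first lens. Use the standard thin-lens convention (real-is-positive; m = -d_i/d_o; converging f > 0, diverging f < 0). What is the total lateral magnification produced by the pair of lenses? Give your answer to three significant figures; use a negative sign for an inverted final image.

First lens: d_i1 = 1/(1/26.5 - 1/44) = 66.629 cm.
m_1 = -(66.629)/44 = -1.5143.
The intermediate image is 66.629 cm to the right of lens 1, so d_o2 = L - d_i1 = 70.5 - 66.629 = 3.871 cm.
Second lens: d_i2 = 1/(1/7.5 - 1/(3.871)) = -8.002 cm.
m_2 = -(-8.002)/(3.871) = 2.0669.
The system's lateral magnification is m_1 m_2 = (-1.5143)(2.0669) = -3.1299.

-3.13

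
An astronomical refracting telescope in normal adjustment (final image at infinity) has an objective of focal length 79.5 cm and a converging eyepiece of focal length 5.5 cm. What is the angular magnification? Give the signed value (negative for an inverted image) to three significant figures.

M = -f_obj/f_eye = -79.5/(5.5) = -14.455.

-14.5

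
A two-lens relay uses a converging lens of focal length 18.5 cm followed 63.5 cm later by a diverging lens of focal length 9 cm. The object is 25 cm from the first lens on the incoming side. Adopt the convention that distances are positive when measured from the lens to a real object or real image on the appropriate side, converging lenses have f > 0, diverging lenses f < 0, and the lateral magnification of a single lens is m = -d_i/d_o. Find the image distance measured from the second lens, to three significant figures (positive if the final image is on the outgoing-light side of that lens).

51.2 cm

First lens: d_i1 = 1/(1/18.5 - 1/25) = 71.154 cm.
This image would form 71.154 cm past lens 1, i.e. 7.654 cm beyond lens 2, so it is a virtual object for lens 2: d_o2 = 63.5 - 71.154 = -7.654 cm.
Second lens: d_i2 = 1/(1/(-9) - 1/(-7.654)) = 51.171 cm.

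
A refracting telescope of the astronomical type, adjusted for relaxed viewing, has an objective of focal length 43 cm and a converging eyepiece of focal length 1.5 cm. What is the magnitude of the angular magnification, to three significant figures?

28.7

|M| = f_obj/|f_eye| = 43/1.5 = 28.667.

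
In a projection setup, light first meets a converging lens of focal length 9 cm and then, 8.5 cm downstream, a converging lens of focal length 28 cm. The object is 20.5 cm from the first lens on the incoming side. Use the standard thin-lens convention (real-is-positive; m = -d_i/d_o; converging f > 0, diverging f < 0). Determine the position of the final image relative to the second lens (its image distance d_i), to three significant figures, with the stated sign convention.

5.94 cm

Lens 1: 1/d_i1 = 1/f_1 - 1/d_o1 = 1/9 - 1/20.5 = 0.06233 cm^-1, so d_i1 = 16.043 cm.
Since 16.043 cm > 8.5 cm, the first image lies past the second lens and serves as a virtual object: d_o2 = L - d_i1 = -7.543 cm.
Lens 2: 1/d_i2 = 1/f_2 - 1/d_o2 = 1/28 - 1/(-7.543) = 0.16828 cm^-1, so d_i2 = 5.943 cm.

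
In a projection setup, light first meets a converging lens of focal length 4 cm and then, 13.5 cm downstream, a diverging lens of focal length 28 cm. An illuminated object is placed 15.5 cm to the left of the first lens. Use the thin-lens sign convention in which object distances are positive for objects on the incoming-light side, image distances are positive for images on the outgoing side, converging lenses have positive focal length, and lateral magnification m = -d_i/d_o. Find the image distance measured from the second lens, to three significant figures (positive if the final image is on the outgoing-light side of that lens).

-6.29 cm

Lens 1: 1/d_i1 = 1/f_1 - 1/d_o1 = 1/4 - 1/15.5 = 0.18548 cm^-1, so d_i1 = 5.391 cm.
The intermediate image is 5.391 cm to the right of lens 1, so d_o2 = L - d_i1 = 13.5 - 5.391 = 8.109 cm.
Lens 2: 1/d_i2 = 1/f_2 - 1/d_o2 = 1/(-28) - 1/(8.109) = -0.15904 cm^-1, so d_i2 = -6.288 cm.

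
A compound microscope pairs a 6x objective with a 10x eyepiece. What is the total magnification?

The overall magnification of a compound microscope is the product of the objective and eyepiece magnifications:
M = M_obj x M_eye = 6 x 10 = 60.

60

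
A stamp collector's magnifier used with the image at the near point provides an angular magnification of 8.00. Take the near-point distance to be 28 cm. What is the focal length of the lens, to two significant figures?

4.0 cm

For the image at the near point, M = 1 + D/f.
f = D/(M - 1) = 28/(8.0 - 1) = 4.000 cm.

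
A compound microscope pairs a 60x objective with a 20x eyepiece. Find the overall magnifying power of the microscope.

1200

The overall magnification of a compound microscope is the product of the objective and eyepiece magnifications:
M = M_obj x M_eye = 60 x 20 = 1200.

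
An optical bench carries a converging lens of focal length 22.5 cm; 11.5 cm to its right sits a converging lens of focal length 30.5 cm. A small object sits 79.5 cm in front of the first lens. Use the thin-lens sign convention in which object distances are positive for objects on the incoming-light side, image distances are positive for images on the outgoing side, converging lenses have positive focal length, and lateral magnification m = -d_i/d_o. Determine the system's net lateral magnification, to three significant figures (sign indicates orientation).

-0.239

Applying the thin-lens equation to the first lens, 1/22.5 = 1/79.5 + 1/d_i1, which gives d_i1 = 31.382 cm.
Its lateral magnification is m_1 = -d_i1/d_o1 = -(31.382)/79.5 = -0.3947.
Since 31.382 cm > 11.5 cm, the first image lies past the second lens and serves as a virtual object: d_o2 = L - d_i1 = -19.882 cm.
Applying the thin-lens equation again with f_2 = 30.5 cm and d_o2 = -19.882 cm gives d_i2 = 12.036 cm.
m_2 = -(12.036)/(-19.882) = 0.6054.
Total m = m_1 x m_2 = (-0.3947)(0.6054) = -0.2390.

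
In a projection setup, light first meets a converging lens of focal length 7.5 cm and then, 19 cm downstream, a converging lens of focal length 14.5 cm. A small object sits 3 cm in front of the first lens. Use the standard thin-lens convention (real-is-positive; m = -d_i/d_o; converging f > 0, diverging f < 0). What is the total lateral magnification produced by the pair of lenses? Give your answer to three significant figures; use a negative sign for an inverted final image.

-2.54

First lens: d_i1 = 1/(1/7.5 - 1/3) = -5.000 cm.
m_1 = -(-5.000)/3 = 1.6667.
With d_i1 < 0 the first image is virtual and lies on the object side; the object distance for lens 2 is d_o2 = 19 - (-5.000) = 24.000 cm.
Second lens: d_i2 = 1/(1/14.5 - 1/(24.000)) = 36.632 cm.
m_2 = -(36.632)/(24.000) = -1.5263.
The system's lateral magnification is m_1 m_2 = (1.6667)(-1.5263) = -2.5439.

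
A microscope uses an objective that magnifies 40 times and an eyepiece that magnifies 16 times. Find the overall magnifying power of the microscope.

The overall magnification of a compound microscope is the product of the objective and eyepiece magnifications:
M = M_obj x M_eye = 40 x 16 = 640.

640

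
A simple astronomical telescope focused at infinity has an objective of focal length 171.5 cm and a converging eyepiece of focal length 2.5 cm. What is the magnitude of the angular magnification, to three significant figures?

68.6

|M| = f_obj/|f_eye| = 171.5/2.5 = 68.600.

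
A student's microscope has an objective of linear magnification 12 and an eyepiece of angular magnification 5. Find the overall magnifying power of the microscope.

The overall magnification of a compound microscope is the product of the objective and eyepiece magnifications:
M = M_obj x M_eye = 12 x 5 = 60.

60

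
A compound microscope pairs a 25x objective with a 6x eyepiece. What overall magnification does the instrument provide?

150

The overall magnification of a compound microscope is the product of the objective and eyepiece magnifications:
M = M_obj x M_eye = 25 x 6 = 150.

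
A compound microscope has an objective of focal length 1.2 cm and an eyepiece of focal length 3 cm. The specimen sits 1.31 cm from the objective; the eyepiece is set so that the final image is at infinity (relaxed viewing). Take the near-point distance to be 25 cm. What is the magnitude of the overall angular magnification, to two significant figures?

91

Objective: 1/d_i = 1/f_obj - 1/d_o = 1/1.2 - 1/1.31 = 0.06997 cm^-1, so d_i = 14.291 cm.
m_obj = -d_i/d_o = -14.291/1.31 = -10.909.
Eyepiece angular magnification (image at infinity): M_eye = D/f_e = 25/3 = 8.333.
Overall M = m_obj x M_eye = (-10.909)(8.333) = -90.91.
|M| = 90.91.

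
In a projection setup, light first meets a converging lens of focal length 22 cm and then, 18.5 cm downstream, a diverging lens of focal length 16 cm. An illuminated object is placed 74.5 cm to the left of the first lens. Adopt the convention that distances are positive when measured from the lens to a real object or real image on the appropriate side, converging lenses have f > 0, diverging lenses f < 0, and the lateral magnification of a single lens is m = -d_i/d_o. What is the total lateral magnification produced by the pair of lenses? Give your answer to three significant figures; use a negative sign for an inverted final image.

First lens: d_i1 = 1/(1/22 - 1/74.5) = 31.219 cm.
m_1 = -(31.219)/74.5 = -0.4190.
Since 31.219 cm > 18.5 cm, the first image lies past the second lens and serves as a virtual object: d_o2 = L - d_i1 = -12.719 cm.
Second lens: d_i2 = 1/(1/(-16) - 1/(-12.719)) = 62.026 cm.
m_2 = -(62.026)/(-12.719) = 4.8766.
Total m = m_1 x m_2 = (-0.4190)(4.8766) = -2.0435.

-2.04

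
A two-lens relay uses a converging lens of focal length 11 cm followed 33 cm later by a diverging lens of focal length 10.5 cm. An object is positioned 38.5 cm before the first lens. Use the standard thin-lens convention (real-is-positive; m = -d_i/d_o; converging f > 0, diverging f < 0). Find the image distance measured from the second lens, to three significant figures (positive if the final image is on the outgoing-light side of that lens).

Applying the thin-lens equation to the first lens, 1/11 = 1/38.5 + 1/d_i1, which gives d_i1 = 15.400 cm.
Object distance for lens 2: d_o2 = 33 - 15.400 = 17.600 cm.
Applying the thin-lens equation again with f_2 = -10.5 cm and d_o2 = 17.600 cm gives d_i2 = -6.577 cm.

-6.58 cm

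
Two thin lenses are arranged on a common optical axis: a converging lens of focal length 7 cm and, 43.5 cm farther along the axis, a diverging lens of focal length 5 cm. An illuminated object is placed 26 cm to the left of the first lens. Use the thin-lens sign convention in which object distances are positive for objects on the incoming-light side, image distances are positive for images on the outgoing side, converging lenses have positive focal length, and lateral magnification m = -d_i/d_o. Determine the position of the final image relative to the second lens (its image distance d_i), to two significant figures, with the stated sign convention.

Applying the thin-lens equation to the first lens, 1/7 = 1/26 + 1/d_i1, which gives d_i1 = 9.579 cm.
The intermediate image is 9.579 cm to the right of lens 1, so d_o2 = L - d_i1 = 43.5 - 9.579 = 33.921 cm.
Applying the thin-lens equation again with f_2 = -5 cm and d_o2 = 33.921 cm gives d_i2 = -4.358 cm.

-4.4 cm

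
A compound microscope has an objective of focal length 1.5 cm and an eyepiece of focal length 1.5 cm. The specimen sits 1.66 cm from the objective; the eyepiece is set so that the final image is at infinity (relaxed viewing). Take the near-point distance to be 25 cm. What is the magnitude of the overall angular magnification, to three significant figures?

156

Objective: 1/d_i = 1/f_obj - 1/d_o = 1/1.5 - 1/1.66 = 0.06426 cm^-1, so d_i = 15.563 cm.
m_obj = -d_i/d_o = -15.563/1.66 = -9.375.
Eyepiece angular magnification (image at infinity): M_eye = D/f_e = 25/1.5 = 16.667.
Overall M = m_obj x M_eye = (-9.375)(16.667) = -156.25.
|M| = 156.25.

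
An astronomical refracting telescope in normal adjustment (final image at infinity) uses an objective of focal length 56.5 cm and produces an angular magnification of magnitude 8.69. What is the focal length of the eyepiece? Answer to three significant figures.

6.50 cm

|M| = f_obj/f_eye, so f_eye = f_obj/|M| = 56.5/8.69 = 6.502 cm.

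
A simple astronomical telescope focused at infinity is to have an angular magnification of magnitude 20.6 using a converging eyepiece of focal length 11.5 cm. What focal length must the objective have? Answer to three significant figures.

237 cm

|M| = f_obj/|f_eye|, so f_obj = |M| x |f_eye| = 20.6 x 11.5 = 236.900 cm.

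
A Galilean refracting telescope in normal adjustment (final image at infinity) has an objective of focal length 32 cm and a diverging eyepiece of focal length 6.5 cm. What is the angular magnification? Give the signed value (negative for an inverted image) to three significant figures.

4.92

M = -f_obj/f_eye = -32/(-6.5) = 4.923.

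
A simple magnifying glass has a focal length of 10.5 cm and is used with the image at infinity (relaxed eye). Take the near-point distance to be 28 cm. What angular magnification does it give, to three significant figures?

2.67

M = D/f = 28/10.5 = 2.667.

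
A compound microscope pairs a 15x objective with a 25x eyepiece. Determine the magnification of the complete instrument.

375

The overall magnification of a compound microscope is the product of the objective and eyepiece magnifications:
M = M_obj x M_eye = 15 x 25 = 375.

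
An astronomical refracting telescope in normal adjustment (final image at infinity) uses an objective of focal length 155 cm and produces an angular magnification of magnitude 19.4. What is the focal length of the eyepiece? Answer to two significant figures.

8.0 cm

|M| = f_obj/f_eye, so f_eye = f_obj/|M| = 155/19.4 = 7.990 cm.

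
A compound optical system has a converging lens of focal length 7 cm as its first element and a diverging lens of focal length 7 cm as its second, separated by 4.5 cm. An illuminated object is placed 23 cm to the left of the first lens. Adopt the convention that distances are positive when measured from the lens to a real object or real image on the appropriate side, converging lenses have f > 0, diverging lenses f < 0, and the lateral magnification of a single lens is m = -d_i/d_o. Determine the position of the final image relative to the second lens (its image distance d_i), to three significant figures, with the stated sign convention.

27.1 cm

Lens 1: 1/d_i1 = 1/f_1 - 1/d_o1 = 1/7 - 1/23 = 0.09938 cm^-1, so d_i1 = 10.062 cm.
Since 10.062 cm > 4.5 cm, the first image lies past the second lens and serves as a virtual object: d_o2 = L - d_i1 = -5.562 cm.
Lens 2: 1/d_i2 = 1/f_2 - 1/d_o2 = 1/(-7) - 1/(-5.562) = 0.03692 cm^-1, so d_i2 = 27.087 cm.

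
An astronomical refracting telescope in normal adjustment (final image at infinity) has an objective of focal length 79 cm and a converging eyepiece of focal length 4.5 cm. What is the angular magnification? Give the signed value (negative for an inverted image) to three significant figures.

-17.6

M = -f_obj/f_eye = -79/(4.5) = -17.556.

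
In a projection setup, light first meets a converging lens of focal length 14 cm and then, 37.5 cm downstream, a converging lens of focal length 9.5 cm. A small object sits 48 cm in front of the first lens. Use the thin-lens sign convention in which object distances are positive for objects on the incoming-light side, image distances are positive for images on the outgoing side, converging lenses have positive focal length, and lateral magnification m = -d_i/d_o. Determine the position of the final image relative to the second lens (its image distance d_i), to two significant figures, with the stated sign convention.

20 cm

Applying the thin-lens equation to the first lens, 1/14 = 1/48 + 1/d_i1, which gives d_i1 = 19.765 cm.
That image sits 17.735 cm in front of the second lens, so d_o2 = 17.735 cm.
Applying the thin-lens equation again with f_2 = 9.5 cm and d_o2 = 17.735 cm gives d_i2 = 20.459 cm.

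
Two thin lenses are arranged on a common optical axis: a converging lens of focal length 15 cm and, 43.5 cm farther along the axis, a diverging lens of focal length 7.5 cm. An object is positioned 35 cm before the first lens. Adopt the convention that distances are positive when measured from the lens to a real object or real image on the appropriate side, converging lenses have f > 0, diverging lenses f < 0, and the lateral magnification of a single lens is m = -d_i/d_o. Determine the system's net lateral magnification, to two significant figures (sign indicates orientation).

-0.23

Lens 1: 1/d_i1 = 1/f_1 - 1/d_o1 = 1/15 - 1/35 = 0.03810 cm^-1, so d_i1 = 26.250 cm.
m_1 = -(26.250)/35 = -0.7500.
Object distance for lens 2: d_o2 = 43.5 - 26.250 = 17.250 cm.
Lens 2: 1/d_i2 = 1/f_2 - 1/d_o2 = 1/(-7.5) - 1/(17.250) = -0.19130 cm^-1, so d_i2 = -5.227 cm.
m_2 = -(-5.227)/(17.250) = 0.3030.
Total m = m_1 x m_2 = (-0.7500)(0.3030) = -0.2273.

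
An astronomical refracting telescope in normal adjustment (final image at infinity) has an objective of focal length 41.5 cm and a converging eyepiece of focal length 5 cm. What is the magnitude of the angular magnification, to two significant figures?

|M| = f_obj/|f_eye| = 41.5/5 = 8.300.

8.3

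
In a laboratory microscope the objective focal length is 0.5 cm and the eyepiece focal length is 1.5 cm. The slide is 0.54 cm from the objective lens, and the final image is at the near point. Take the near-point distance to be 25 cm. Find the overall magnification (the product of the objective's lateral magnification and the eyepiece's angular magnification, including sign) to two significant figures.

Objective: 1/d_i = 1/f_obj - 1/d_o = 1/0.5 - 1/0.54 = 0.14815 cm^-1, so d_i = 6.750 cm.
m_obj = -d_i/d_o = -6.750/0.54 = -12.500.
Eyepiece angular magnification (image at near point): M_eye = 1 + D/f_e = 1 + 25/1.5 = 17.667.
Overall M = m_obj x M_eye = (-12.500)(17.667) = -220.83.

-220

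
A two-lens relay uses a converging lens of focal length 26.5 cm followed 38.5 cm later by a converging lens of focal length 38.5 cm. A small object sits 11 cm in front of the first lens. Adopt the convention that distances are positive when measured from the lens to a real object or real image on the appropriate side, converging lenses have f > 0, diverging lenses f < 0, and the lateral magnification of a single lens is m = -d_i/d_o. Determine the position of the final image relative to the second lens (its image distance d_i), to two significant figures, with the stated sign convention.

First lens: d_i1 = 1/(1/26.5 - 1/11) = -18.806 cm.
With d_i1 < 0 the first image is virtual and lies on the object side; the object distance for lens 2 is d_o2 = 38.5 - (-18.806) = 57.306 cm.
Second lens: d_i2 = 1/(1/38.5 - 1/(57.306)) = 117.316 cm.

120 cm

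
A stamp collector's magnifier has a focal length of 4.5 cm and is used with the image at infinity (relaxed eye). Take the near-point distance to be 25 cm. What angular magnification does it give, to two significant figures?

M = D/f = 25/4.5 = 5.556.

5.6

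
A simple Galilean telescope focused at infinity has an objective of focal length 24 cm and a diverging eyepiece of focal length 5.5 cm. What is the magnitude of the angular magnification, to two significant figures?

4.4

|M| = f_obj/|f_eye| = 24/5.5 = 4.364.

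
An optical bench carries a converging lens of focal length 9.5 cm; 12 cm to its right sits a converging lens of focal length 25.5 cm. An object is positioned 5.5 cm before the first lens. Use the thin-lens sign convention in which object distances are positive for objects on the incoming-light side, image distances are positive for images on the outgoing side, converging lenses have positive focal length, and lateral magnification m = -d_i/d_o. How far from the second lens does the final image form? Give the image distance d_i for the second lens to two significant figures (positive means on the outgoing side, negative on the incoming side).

First lens: d_i1 = 1/(1/9.5 - 1/5.5) = -13.062 cm.
The intermediate image is virtual, 13.062 cm to the left of lens 1, so d_o2 = L - d_i1 = 12 - (-13.062) = 25.062 cm.
Second lens: d_i2 = 1/(1/25.5 - 1/(25.062)) = -1460.786 cm.

-1500 cm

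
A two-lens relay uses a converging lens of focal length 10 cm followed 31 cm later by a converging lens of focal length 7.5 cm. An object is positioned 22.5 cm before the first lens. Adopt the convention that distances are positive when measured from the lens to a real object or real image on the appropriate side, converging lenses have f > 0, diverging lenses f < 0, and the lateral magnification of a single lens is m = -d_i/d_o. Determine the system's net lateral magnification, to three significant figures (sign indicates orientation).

Lens 1: 1/d_i1 = 1/f_1 - 1/d_o1 = 1/10 - 1/22.5 = 0.05556 cm^-1, so d_i1 = 18.000 cm.
m_1 = -(18.000)/22.5 = -0.8000.
Object distance for lens 2: d_o2 = 31 - 18.000 = 13.000 cm.
Lens 2: 1/d_i2 = 1/f_2 - 1/d_o2 = 1/7.5 - 1/(13.000) = 0.05641 cm^-1, so d_i2 = 17.727 cm.
m_2 = -(17.727)/(13.000) = -1.3636.
Total m = m_1 x m_2 = (-0.8000)(-1.3636) = 1.0909.

1.09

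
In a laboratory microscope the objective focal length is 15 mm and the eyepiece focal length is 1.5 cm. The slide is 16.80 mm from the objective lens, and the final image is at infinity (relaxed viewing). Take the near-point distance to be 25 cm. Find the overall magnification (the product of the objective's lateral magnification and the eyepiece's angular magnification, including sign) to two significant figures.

-140

Convert to cm: f_obj = 15 mm = 1.5 cm; d_o = 16.80 mm = 1.68 cm.
Objective: 1/d_i = 1/f_obj - 1/d_o = 1/1.5 - 1/1.68 = 0.07143 cm^-1, so d_i = 14.000 cm.
m_obj = -d_i/d_o = -14.000/1.68 = -8.333.
Eyepiece angular magnification (image at infinity): M_eye = D/f_e = 25/1.5 = 16.667.
Overall M = m_obj x M_eye = (-8.333)(16.667) = -138.89.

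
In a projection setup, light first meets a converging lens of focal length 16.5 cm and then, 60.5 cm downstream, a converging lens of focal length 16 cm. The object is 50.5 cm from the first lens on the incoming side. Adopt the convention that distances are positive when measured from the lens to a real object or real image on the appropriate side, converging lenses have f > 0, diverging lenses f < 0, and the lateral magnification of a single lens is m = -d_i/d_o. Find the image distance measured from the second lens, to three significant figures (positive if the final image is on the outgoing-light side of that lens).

Lens 1: 1/d_i1 = 1/f_1 - 1/d_o1 = 1/16.5 - 1/50.5 = 0.04080 cm^-1, so d_i1 = 24.507 cm.
The intermediate image is 24.507 cm to the right of lens 1, so d_o2 = L - d_i1 = 60.5 - 24.507 = 35.993 cm.
Lens 2: 1/d_i2 = 1/f_2 - 1/d_o2 = 1/16 - 1/(35.993) = 0.03472 cm^-1, so d_i2 = 28.805 cm.

28.8 cm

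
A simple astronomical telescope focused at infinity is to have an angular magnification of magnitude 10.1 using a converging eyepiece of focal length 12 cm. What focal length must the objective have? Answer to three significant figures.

121 cm

|M| = f_obj/|f_eye|, so f_obj = |M| x |f_eye| = 10.1 x 12 = 121.200 cm.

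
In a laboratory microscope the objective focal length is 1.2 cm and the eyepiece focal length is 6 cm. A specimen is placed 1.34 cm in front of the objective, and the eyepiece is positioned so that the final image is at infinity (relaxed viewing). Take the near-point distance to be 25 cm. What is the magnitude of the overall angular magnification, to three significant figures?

Objective: 1/d_i = 1/f_obj - 1/d_o = 1/1.2 - 1/1.34 = 0.08706 cm^-1, so d_i = 11.486 cm.
m_obj = -d_i/d_o = -11.486/1.34 = -8.571.
Eyepiece angular magnification (image at infinity): M_eye = D/f_e = 25/6 = 4.167.
Overall M = m_obj x M_eye = (-8.571)(4.167) = -35.71.
|M| = 35.71.

35.7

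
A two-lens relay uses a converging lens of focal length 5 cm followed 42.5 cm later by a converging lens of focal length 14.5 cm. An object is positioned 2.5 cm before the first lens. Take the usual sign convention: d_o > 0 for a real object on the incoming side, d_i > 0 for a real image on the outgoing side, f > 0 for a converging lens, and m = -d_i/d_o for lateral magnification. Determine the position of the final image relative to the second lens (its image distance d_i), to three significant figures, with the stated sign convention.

First lens: d_i1 = 1/(1/5 - 1/2.5) = -5.000 cm.
The intermediate image is virtual, 5.000 cm to the left of lens 1, so d_o2 = L - d_i1 = 42.5 - (-5.000) = 47.500 cm.
Second lens: d_i2 = 1/(1/14.5 - 1/(47.500)) = 20.871 cm.

20.9 cm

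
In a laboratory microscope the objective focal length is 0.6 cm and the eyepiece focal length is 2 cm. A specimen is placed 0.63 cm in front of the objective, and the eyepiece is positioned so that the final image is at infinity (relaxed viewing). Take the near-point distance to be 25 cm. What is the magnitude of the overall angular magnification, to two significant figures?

Objective: 1/d_i = 1/f_obj - 1/d_o = 1/0.6 - 1/0.63 = 0.07937 cm^-1, so d_i = 12.600 cm.
m_obj = -d_i/d_o = -12.600/0.63 = -20.000.
Eyepiece angular magnification (image at infinity): M_eye = D/f_e = 25/2 = 12.500.
Overall M = m_obj x M_eye = (-20.000)(12.500) = -250.00.
|M| = 250.00.

250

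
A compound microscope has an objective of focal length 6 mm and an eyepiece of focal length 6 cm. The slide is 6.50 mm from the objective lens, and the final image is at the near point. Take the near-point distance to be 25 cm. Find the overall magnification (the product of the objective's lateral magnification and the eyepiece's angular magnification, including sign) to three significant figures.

-62.0

Convert to cm: f_obj = 6 mm = 0.6 cm; d_o = 6.50 mm = 0.65 cm.
Objective: 1/d_i = 1/f_obj - 1/d_o = 1/0.6 - 1/0.65 = 0.12821 cm^-1, so d_i = 7.800 cm.
m_obj = -d_i/d_o = -7.800/0.65 = -12.000.
Eyepiece angular magnification (image at near point): M_eye = 1 + D/f_e = 1 + 25/6 = 5.167.
Overall M = m_obj x M_eye = (-12.000)(5.167) = -62.00.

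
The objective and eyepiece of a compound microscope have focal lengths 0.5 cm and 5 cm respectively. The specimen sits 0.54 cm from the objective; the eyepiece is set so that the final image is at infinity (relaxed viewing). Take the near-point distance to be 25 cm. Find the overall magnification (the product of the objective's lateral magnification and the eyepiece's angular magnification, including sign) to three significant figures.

-62.5

Objective: 1/d_i = 1/f_obj - 1/d_o = 1/0.5 - 1/0.54 = 0.14815 cm^-1, so d_i = 6.750 cm.
m_obj = -d_i/d_o = -6.750/0.54 = -12.500.
Eyepiece angular magnification (image at infinity): M_eye = D/f_e = 25/5 = 5.000.
Overall M = m_obj x M_eye = (-12.500)(5.000) = -62.50.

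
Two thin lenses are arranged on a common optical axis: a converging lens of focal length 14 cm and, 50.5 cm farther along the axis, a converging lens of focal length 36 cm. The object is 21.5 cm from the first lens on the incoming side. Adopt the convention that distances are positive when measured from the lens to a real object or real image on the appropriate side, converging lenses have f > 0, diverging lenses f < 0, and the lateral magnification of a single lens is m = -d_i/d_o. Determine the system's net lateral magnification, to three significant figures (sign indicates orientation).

Lens 1: 1/d_i1 = 1/f_1 - 1/d_o1 = 1/14 - 1/21.5 = 0.02492 cm^-1, so d_i1 = 40.133 cm.
m_1 = -(40.133)/21.5 = -1.8667.
The intermediate image is 40.133 cm to the right of lens 1, so d_o2 = L - d_i1 = 50.5 - 40.133 = 10.367 cm.
Lens 2: 1/d_i2 = 1/f_2 - 1/d_o2 = 1/36 - 1/(10.367) = -0.06869 cm^-1, so d_i2 = -14.559 cm.
m_2 = -(-14.559)/(10.367) = 1.4044.
Total m = m_1 x m_2 = (-1.8667)(1.4044) = -2.6216.

-2.62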